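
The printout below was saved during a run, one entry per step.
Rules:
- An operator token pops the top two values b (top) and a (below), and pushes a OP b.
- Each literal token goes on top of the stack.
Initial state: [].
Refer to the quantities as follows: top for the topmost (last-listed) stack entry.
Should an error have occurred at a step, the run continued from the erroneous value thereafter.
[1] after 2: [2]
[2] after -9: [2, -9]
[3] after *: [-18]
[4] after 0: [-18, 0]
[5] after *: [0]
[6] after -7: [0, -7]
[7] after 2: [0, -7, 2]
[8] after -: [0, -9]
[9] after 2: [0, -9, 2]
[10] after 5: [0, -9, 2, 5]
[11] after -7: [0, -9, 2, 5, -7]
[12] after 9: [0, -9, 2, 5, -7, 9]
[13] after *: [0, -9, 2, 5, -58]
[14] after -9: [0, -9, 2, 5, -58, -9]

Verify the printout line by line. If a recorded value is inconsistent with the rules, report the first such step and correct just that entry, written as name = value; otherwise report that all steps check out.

Recomputing the run from the initial state:
step 1: [2]
step 2: [2, -9]
step 3: [-18]
step 4: [-18, 0]
step 5: [0]
step 6: [0, -7]
step 7: [0, -7, 2]
step 8: [0, -9]
step 9: [0, -9, 2]
step 10: [0, -9, 2, 5]
step 11: [0, -9, 2, 5, -7]
step 12: [0, -9, 2, 5, -7, 9]
step 13: [0, -9, 2, 5, -63]
step 14: [0, -9, 2, 5, -63, -9]
The first disagreement with the printout is at step 13, where the value should be top = -63.

step 13, top = -63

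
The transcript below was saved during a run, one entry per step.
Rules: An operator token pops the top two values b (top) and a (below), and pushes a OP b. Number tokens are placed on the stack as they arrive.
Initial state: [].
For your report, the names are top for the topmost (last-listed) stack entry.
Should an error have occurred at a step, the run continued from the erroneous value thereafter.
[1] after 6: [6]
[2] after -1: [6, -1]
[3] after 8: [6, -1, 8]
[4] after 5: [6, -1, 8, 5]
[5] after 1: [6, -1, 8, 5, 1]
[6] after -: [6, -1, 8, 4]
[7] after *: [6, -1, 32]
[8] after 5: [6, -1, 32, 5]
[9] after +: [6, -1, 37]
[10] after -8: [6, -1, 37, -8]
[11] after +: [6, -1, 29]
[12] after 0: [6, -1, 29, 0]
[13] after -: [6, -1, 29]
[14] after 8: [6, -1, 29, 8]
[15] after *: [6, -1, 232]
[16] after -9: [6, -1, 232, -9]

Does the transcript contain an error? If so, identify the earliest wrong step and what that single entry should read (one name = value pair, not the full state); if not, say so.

Recomputing the run from the initial state:
step 1: [6]
step 2: [6, -1]
step 3: [6, -1, 8]
step 4: [6, -1, 8, 5]
step 5: [6, -1, 8, 5, 1]
step 6: [6, -1, 8, 4]
step 7: [6, -1, 32]
step 8: [6, -1, 32, 5]
step 9: [6, -1, 37]
step 10: [6, -1, 37, -8]
step 11: [6, -1, 29]
step 12: [6, -1, 29, 0]
step 13: [6, -1, 29]
step 14: [6, -1, 29, 8]
step 15: [6, -1, 232]
step 16: [6, -1, 232, -9]
This matches the transcript at every step.

no error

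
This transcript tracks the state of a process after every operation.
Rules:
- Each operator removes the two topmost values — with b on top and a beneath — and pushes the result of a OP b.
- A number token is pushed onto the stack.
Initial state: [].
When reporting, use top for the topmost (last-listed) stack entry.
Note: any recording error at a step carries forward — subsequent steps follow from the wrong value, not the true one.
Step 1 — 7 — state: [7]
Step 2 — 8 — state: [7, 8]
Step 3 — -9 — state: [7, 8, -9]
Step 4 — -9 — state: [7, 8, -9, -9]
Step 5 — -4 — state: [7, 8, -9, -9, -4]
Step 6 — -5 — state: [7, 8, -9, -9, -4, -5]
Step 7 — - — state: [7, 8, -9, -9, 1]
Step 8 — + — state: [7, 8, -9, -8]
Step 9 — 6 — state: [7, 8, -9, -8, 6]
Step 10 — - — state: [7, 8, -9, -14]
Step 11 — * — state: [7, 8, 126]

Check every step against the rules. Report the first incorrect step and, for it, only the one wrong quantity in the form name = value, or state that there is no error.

1. push 7: top = 7 (confirmed correct)
2. push 8: top = 8 (verified)
3. push -9: top = -9 (confirmed correct)
4. push -9: top = -9 (checks out)
5. push -4: top = -4 (checks out)
6. push -5: top = -5 (checks out)
7. -4 - -5 = 1 (matches)
8. -9 + 1 = -8 (exactly as logged)
9. push 6: top = 6 (verified)
10. -8 - 6 = -14 (agrees with the transcript)
11. -9 * -14 = 126 (same as recorded)
Nothing is out of place; the run is error-free.

no error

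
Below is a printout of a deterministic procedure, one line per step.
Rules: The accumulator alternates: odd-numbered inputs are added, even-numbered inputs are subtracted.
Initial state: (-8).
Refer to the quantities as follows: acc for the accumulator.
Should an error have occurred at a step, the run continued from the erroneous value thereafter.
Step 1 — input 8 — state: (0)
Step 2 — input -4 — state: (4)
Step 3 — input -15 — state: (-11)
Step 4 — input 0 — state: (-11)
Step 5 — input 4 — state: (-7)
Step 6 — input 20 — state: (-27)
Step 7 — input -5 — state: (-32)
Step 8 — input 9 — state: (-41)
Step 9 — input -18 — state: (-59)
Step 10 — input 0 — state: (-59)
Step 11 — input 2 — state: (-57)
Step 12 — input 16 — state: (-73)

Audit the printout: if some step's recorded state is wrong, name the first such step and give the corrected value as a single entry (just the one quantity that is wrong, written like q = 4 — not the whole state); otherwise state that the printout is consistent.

1. acc = -8 + 8 = 0 (in agreement)
2. acc = 0 - -4 = 4 (exactly as logged)
3. acc = 4 + -15 = -11 (agrees with the printout)
4. acc = -11 - 0 = -11 (verified)
5. acc = -11 + 4 = -7 (exactly as logged)
6. acc = -7 - 20 = -27 (same as recorded)
7. acc = -27 + -5 = -32 (agrees with the printout)
8. acc = -32 - 9 = -41 (consistent with the printout)
9. acc = -41 + -18 = -59 (same as recorded)
10. acc = -59 - 0 = -59 (consistent with the printout)
11. acc = -59 + 2 = -57 (verified)
12. acc = -57 - 16 = -73 (consistent with the printout)
Nothing is out of place; the run is error-free.

no error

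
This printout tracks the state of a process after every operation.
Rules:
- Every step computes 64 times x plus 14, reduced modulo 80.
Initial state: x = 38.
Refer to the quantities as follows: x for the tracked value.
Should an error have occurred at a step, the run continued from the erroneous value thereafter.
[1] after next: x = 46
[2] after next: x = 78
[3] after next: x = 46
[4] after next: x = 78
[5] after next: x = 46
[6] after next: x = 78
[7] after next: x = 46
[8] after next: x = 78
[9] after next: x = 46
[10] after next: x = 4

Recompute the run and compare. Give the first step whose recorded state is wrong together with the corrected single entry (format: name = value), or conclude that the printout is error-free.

step 1: x = (64*38 + 14) mod 80 = 46 -> agrees with the printout
step 2: x = (64*46 + 14) mod 80 = 78 -> checks out
step 3: x = (64*78 + 14) mod 80 = 46 -> no discrepancy
step 4: x = (64*46 + 14) mod 80 = 78 -> confirmed correct
step 5: x = (64*78 + 14) mod 80 = 46 -> confirmed correct
step 6: x = (64*46 + 14) mod 80 = 78 -> confirmed correct
step 7: x = (64*78 + 14) mod 80 = 46 -> verified
step 8: x = (64*46 + 14) mod 80 = 78 -> confirmed correct
step 9: x = (64*78 + 14) mod 80 = 46 -> consistent with the printout
step 10: x = (64*46 + 14) mod 80 = 78 -> the recorded entry deviates here
That makes step 10 the first incorrect line — x = 78 is what it should show.

step 10, x = 78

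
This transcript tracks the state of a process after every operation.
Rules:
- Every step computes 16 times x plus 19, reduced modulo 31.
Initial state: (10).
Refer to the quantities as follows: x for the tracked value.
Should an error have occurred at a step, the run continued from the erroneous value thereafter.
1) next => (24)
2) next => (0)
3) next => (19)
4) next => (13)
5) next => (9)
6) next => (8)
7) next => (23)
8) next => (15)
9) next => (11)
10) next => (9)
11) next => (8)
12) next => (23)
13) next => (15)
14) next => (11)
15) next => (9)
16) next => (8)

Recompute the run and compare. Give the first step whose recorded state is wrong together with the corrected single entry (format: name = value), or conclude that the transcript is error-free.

1. x = (16*10 + 19) mod 31 = 24 (same as recorded)
2. x = (16*24 + 19) mod 31 = 0 (exactly as logged)
3. x = (16*0 + 19) mod 31 = 19 (confirmed correct)
4. x = (16*19 + 19) mod 31 = 13 (in agreement)
5. x = (16*13 + 19) mod 31 = 10 (the transcript disagrees here)
Step 5 is the first one off; corrected, x = 10.

step 5, x = 10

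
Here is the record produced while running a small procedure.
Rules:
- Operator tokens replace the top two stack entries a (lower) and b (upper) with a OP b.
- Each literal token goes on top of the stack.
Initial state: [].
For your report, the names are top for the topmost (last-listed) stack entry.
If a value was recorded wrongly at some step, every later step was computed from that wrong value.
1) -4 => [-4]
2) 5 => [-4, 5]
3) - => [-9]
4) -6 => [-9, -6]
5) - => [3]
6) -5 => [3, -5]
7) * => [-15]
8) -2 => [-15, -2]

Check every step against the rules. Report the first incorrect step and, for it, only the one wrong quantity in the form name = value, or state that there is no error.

step 5, top = -3

1. push -4: top = -4 (in agreement)
2. push 5: top = 5 (agrees with the record)
3. -4 - 5 = -9 (exactly as logged)
4. push -6: top = -6 (agrees with the record)
5. -9 - -6 = -3 (the record disagrees here)
The audit stops at step 5: the recorded entry is wrong and should be top = -3.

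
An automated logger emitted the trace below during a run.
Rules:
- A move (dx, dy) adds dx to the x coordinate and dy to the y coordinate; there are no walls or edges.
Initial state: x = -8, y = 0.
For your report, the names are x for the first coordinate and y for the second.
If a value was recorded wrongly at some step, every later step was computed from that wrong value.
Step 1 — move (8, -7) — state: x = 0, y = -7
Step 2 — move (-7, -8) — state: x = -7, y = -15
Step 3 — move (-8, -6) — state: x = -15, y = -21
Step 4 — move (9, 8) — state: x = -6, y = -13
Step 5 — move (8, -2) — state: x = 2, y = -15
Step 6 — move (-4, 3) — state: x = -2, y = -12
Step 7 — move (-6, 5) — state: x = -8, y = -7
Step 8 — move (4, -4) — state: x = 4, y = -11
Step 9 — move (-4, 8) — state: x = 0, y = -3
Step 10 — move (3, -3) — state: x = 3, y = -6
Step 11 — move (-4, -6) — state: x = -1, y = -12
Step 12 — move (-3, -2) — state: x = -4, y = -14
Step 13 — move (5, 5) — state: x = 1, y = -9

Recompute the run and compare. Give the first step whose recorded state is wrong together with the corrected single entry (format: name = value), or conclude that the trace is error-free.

step 8, x = -4

Recomputing the run from the initial state:
step 1: x = 0, y = -7
step 2: x = -7, y = -15
step 3: x = -15, y = -21
step 4: x = -6, y = -13
step 5: x = 2, y = -15
step 6: x = -2, y = -12
step 7: x = -8, y = -7
step 8: x = -4, y = -11
step 9: x = -8, y = -3
step 10: x = -5, y = -6
step 11: x = -9, y = -12
step 12: x = -12, y = -14
step 13: x = -7, y = -9
The first disagreement with the trace is at step 8, where the value should be x = -4.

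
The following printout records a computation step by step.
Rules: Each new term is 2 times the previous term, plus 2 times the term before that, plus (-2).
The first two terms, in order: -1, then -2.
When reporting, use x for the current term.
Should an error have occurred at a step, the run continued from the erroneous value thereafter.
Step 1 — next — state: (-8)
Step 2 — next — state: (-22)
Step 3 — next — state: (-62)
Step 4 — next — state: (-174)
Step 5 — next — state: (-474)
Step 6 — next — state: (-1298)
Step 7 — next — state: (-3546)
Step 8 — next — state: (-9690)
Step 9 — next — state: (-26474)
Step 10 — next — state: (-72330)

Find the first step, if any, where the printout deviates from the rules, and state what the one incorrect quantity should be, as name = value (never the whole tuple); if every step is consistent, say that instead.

step 4, x = -170

Recomputing the run from the initial state:
step 1: x = -8
step 2: x = -22
step 3: x = -62
step 4: x = -170
step 5: x = -466
step 6: x = -1274
step 7: x = -3482
step 8: x = -9514
step 9: x = -25994
step 10: x = -71018
The first disagreement with the printout is at step 4, where the value should be x = -170.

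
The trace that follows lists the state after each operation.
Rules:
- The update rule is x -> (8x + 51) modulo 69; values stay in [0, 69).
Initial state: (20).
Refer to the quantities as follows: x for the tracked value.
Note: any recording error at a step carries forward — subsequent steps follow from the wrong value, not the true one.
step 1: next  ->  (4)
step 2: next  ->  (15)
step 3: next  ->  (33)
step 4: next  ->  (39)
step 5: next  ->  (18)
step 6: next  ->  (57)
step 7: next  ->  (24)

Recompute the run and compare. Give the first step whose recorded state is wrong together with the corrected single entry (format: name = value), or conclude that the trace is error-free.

Recomputing the run from the initial state:
step 1: x = 4
step 2: x = 14
step 3: x = 25
step 4: x = 44
step 5: x = 58
step 6: x = 32
step 7: x = 31
The first disagreement with the trace is at step 2, where the value should be x = 14.

step 2, x = 14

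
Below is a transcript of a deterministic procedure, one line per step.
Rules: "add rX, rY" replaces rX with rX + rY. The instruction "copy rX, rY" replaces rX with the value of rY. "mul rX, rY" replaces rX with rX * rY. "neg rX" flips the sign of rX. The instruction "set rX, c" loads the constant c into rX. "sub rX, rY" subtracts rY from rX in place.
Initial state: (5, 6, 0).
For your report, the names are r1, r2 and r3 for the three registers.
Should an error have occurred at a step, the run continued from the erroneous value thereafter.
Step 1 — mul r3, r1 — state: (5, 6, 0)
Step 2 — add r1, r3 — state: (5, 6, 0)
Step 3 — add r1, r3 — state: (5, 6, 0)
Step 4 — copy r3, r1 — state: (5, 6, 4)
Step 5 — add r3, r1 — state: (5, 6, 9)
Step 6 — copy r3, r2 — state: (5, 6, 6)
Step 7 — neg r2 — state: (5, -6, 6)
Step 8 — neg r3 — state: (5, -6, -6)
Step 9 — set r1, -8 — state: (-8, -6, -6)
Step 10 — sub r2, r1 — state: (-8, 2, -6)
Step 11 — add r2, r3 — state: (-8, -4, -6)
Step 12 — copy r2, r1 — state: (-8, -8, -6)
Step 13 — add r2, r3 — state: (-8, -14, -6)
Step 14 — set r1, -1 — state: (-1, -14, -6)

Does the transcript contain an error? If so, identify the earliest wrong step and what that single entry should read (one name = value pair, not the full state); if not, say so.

step 4, r3 = 5

Step 1: r3 = 0 * 5 = 0 — matches.
Step 2: r1 = 5 + 0 = 5 — exactly as logged.
Step 3: r1 = 5 + 0 = 5 — exactly as logged.
Step 4: r3 = 5 — the entry is off here.
Step 4 is the first one off; corrected, r3 = 5.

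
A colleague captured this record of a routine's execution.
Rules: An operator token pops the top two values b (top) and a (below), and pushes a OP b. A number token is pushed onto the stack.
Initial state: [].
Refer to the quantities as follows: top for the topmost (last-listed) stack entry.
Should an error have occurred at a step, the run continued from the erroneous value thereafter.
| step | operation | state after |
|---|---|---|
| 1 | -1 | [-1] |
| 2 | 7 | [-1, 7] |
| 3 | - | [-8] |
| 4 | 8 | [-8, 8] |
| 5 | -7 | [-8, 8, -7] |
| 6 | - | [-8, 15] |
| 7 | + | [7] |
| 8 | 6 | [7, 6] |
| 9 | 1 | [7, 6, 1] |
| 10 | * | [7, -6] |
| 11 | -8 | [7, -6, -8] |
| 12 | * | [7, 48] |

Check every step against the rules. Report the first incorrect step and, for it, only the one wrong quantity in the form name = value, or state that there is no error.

step 10, top = 6

Recomputing the run from the initial state:
step 1: [-1]
step 2: [-1, 7]
step 3: [-8]
step 4: [-8, 8]
step 5: [-8, 8, -7]
step 6: [-8, 15]
step 7: [7]
step 8: [7, 6]
step 9: [7, 6, 1]
step 10: [7, 6]
step 11: [7, 6, -8]
step 12: [7, -48]
The first disagreement with the record is at step 10, where the value should be top = 6.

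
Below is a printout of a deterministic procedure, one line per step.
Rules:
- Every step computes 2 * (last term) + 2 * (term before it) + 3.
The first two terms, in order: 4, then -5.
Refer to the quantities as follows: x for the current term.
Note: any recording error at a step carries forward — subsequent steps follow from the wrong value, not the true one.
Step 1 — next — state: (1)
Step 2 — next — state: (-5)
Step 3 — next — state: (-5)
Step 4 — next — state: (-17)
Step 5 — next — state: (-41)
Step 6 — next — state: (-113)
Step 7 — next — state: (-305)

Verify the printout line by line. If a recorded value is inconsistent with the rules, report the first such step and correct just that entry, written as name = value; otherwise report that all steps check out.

Recomputing the run from the initial state:
step 1: x = 1
step 2: x = -5
step 3: x = -5
step 4: x = -17
step 5: x = -41
step 6: x = -113
step 7: x = -305
This matches the printout at every step.

no error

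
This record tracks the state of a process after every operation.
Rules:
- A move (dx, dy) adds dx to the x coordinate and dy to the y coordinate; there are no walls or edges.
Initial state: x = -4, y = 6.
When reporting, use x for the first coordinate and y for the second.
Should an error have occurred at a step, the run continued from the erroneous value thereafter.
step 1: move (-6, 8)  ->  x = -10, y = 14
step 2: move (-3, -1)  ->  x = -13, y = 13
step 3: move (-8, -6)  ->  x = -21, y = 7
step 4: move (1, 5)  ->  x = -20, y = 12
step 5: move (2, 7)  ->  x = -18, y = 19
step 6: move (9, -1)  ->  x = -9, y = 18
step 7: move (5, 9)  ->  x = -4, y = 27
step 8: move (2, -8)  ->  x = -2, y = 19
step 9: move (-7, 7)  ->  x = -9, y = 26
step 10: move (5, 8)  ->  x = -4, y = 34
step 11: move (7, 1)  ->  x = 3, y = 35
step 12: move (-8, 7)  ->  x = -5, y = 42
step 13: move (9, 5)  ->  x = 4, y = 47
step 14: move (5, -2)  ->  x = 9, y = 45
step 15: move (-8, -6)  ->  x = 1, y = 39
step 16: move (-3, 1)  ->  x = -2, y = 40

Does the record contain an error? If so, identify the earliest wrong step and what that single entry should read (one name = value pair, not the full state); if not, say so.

Step 1: x = -4 + (-6) = -10, y = 6 + (8) = 14 — verified.
Step 2: x = -10 + (-3) = -13, y = 14 + (-1) = 13 — confirmed correct.
Step 3: x = -13 + (-8) = -21, y = 13 + (-6) = 7 — same as recorded.
Step 4: x = -21 + (1) = -20, y = 7 + (5) = 12 — confirmed correct.
Step 5: x = -20 + (2) = -18, y = 12 + (7) = 19 — same as recorded.
Step 6: x = -18 + (9) = -9, y = 19 + (-1) = 18 — agrees with the record.
Step 7: x = -9 + (5) = -4, y = 18 + (9) = 27 — consistent with the record.
Step 8: x = -4 + (2) = -2, y = 27 + (-8) = 19 — in agreement.
Step 9: x = -2 + (-7) = -9, y = 19 + (7) = 26 — agrees with the record.
Step 10: x = -9 + (5) = -4, y = 26 + (8) = 34 — checks out.
Step 11: x = -4 + (7) = 3, y = 34 + (1) = 35 — no discrepancy.
Step 12: x = 3 + (-8) = -5, y = 35 + (7) = 42 — consistent with the record.
Step 13: x = -5 + (9) = 4, y = 42 + (5) = 47 — checks out.
Step 14: x = 4 + (5) = 9, y = 47 + (-2) = 45 — confirmed correct.
Step 15: x = 9 + (-8) = 1, y = 45 + (-6) = 39 — checks out.
Step 16: x = 1 + (-3) = -2, y = 39 + (1) = 40 — agrees with the record.
Each recorded entry agrees with the recomputation.

no error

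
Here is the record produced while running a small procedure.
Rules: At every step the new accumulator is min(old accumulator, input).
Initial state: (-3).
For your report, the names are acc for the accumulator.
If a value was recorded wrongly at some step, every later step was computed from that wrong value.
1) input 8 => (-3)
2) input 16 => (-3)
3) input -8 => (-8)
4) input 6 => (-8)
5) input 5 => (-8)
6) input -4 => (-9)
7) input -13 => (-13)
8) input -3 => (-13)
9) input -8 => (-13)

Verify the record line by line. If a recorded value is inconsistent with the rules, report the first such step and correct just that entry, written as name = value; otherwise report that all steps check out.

step 1: acc = min(-3, 8) = -3 -> exactly as logged
step 2: acc = min(-3, 16) = -3 -> in agreement
step 3: acc = min(-3, -8) = -8 -> confirmed correct
step 4: acc = min(-8, 6) = -8 -> no discrepancy
step 5: acc = min(-8, 5) = -8 -> matches
step 6: acc = min(-8, -4) = -8 -> the recorded entry deviates here
So the first discrepancy is step 6, where the right value is acc = -8.

step 6, acc = -8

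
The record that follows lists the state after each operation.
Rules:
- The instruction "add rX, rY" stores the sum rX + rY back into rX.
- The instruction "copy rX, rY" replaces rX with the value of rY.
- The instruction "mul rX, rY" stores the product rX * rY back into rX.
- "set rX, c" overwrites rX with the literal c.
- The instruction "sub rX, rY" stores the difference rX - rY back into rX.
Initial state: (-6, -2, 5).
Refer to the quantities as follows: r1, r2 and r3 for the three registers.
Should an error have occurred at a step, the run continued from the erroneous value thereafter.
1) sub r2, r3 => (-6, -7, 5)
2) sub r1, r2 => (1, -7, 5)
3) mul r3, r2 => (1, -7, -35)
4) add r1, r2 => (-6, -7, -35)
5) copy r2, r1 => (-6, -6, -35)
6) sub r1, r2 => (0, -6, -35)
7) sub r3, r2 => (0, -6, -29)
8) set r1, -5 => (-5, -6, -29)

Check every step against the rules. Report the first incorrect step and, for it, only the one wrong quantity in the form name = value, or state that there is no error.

no error

Step 1: r2 = -2 - 5 = -7 — exactly as logged.
Step 2: r1 = -6 - -7 = 1 — no discrepancy.
Step 3: r3 = 5 * -7 = -35 — no discrepancy.
Step 4: r1 = 1 + -7 = -6 — in agreement.
Step 5: r2 = -6 — exactly as logged.
Step 6: r1 = -6 - -6 = 0 — checks out.
Step 7: r3 = -35 - -6 = -29 — in agreement.
Step 8: r1 = -5 — exactly as logged.
Every step is consistent.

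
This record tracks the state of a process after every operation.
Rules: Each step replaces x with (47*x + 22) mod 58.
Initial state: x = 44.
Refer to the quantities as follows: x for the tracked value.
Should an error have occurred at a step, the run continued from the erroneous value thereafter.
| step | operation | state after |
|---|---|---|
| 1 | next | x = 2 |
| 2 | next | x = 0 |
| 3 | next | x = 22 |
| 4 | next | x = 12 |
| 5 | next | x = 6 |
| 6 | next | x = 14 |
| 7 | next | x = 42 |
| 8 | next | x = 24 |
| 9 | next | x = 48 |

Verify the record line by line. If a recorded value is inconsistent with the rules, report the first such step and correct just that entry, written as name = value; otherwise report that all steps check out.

no error

Recomputing the run from the initial state:
step 1: x = 2
step 2: x = 0
step 3: x = 22
step 4: x = 12
step 5: x = 6
step 6: x = 14
step 7: x = 42
step 8: x = 24
step 9: x = 48
This matches the record at every step.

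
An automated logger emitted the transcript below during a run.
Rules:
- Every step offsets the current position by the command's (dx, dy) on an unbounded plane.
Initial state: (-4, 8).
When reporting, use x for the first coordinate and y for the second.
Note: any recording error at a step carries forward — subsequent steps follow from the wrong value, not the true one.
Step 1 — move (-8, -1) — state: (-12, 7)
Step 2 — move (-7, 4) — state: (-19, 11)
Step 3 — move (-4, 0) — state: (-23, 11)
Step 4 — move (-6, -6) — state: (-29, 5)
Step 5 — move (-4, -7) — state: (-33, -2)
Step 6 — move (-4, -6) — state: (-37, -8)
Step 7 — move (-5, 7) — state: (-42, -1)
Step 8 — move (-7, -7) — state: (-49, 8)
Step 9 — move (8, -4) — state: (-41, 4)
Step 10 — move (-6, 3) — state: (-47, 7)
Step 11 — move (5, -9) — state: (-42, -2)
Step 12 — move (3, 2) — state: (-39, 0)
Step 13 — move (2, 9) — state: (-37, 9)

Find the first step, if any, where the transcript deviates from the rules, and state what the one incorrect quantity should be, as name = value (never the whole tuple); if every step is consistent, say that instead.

Step 1: x = -4 + (-8) = -12, y = 8 + (-1) = 7 — confirmed correct.
Step 2: x = -12 + (-7) = -19, y = 7 + (4) = 11 — checks out.
Step 3: x = -19 + (-4) = -23, y = 11 + (0) = 11 — agrees with the transcript.
Step 4: x = -23 + (-6) = -29, y = 11 + (-6) = 5 — checks out.
Step 5: x = -29 + (-4) = -33, y = 5 + (-7) = -2 — verified.
Step 6: x = -33 + (-4) = -37, y = -2 + (-6) = -8 — same as recorded.
Step 7: x = -37 + (-5) = -42, y = -8 + (7) = -1 — in agreement.
Step 8: x = -42 + (-7) = -49, y = -1 + (-7) = -8 — not what was recorded.
The audit stops at step 8: the recorded entry is wrong and should be y = -8.

step 8, y = -8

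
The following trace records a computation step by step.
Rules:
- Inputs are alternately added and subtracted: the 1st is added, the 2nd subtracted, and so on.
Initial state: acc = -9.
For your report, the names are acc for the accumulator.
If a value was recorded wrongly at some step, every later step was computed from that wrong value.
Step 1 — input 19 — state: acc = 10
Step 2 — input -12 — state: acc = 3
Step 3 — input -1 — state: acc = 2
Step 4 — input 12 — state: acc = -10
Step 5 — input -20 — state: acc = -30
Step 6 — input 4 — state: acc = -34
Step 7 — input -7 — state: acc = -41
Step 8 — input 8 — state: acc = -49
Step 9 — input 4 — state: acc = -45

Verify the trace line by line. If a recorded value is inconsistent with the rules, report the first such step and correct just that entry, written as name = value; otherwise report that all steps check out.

step 1: acc = -9 + 19 = 10 -> confirmed correct
step 2: acc = 10 - -12 = 22 -> the trace disagrees here
The audit stops at step 2: the recorded entry is wrong and should be acc = 22.

step 2, acc = 22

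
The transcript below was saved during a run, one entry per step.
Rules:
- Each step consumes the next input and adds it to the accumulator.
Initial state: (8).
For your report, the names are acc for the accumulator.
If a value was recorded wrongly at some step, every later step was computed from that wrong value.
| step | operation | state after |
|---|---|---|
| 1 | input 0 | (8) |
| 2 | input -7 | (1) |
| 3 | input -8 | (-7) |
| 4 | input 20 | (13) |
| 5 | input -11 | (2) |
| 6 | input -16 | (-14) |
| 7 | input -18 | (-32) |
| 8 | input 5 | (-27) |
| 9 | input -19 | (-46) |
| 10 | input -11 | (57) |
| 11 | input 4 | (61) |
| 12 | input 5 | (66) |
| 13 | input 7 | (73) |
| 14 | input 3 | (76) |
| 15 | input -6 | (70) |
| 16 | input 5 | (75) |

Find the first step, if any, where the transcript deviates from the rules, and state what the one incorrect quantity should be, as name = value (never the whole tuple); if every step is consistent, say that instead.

Recomputing the run from the initial state:
step 1: acc = 8
step 2: acc = 1
step 3: acc = -7
step 4: acc = 13
step 5: acc = 2
step 6: acc = -14
step 7: acc = -32
step 8: acc = -27
step 9: acc = -46
step 10: acc = -57
step 11: acc = -53
step 12: acc = -48
step 13: acc = -41
step 14: acc = -38
step 15: acc = -44
step 16: acc = -39
The first disagreement with the transcript is at step 10, where the value should be acc = -57.

step 10, acc = -57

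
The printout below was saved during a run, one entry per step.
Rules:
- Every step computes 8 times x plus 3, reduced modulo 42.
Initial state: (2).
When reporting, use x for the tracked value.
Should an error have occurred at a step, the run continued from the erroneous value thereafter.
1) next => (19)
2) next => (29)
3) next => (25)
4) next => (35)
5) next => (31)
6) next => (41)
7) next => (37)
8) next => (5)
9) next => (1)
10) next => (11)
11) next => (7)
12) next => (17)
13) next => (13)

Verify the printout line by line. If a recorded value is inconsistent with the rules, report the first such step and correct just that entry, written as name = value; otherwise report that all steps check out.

Recomputing the run from the initial state:
step 1: x = 19
step 2: x = 29
step 3: x = 25
step 4: x = 35
step 5: x = 31
step 6: x = 41
step 7: x = 37
step 8: x = 5
step 9: x = 1
step 10: x = 11
step 11: x = 7
step 12: x = 17
step 13: x = 13
This matches the printout at every step.

no error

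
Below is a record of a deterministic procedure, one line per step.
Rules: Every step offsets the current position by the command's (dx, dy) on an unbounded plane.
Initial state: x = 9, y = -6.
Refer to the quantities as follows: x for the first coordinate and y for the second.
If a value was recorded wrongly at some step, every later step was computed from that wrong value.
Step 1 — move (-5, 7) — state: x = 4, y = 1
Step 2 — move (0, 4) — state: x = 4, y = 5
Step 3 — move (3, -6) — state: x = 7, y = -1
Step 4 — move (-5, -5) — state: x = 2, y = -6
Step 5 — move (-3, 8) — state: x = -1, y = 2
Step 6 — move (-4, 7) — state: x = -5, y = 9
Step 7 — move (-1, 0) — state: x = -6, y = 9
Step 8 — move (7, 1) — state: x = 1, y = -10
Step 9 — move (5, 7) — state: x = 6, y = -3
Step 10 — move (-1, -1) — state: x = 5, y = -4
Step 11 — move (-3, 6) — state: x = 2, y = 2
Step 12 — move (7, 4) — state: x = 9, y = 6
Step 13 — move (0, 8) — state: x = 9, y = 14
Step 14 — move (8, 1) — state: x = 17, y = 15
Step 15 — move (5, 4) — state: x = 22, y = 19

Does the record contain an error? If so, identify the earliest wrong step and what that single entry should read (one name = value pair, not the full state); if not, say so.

Step 1: x = 9 + (-5) = 4, y = -6 + (7) = 1 — confirmed correct.
Step 2: x = 4 + (0) = 4, y = 1 + (4) = 5 — agrees with the record.
Step 3: x = 4 + (3) = 7, y = 5 + (-6) = -1 — matches.
Step 4: x = 7 + (-5) = 2, y = -1 + (-5) = -6 — exactly as logged.
Step 5: x = 2 + (-3) = -1, y = -6 + (8) = 2 — same as recorded.
Step 6: x = -1 + (-4) = -5, y = 2 + (7) = 9 — verified.
Step 7: x = -5 + (-1) = -6, y = 9 + (0) = 9 — no discrepancy.
Step 8: x = -6 + (7) = 1, y = 9 + (1) = 10 — the record disagrees here.
First deviation found at step 8; the corrected entry is y = 10.

step 8, y = 10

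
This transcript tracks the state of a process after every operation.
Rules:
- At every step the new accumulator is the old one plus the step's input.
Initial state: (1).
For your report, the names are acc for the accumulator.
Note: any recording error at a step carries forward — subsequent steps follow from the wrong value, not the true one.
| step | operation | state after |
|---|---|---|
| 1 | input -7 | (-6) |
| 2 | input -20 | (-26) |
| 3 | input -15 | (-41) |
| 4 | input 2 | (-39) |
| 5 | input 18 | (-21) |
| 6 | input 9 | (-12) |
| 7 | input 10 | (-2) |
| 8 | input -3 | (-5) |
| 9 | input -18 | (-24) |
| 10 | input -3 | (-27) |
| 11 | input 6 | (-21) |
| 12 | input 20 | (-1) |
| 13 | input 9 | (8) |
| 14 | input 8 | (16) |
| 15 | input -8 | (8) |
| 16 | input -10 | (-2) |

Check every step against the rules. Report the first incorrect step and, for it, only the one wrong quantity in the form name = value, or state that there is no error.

Recomputing the run from the initial state:
step 1: acc = -6
step 2: acc = -26
step 3: acc = -41
step 4: acc = -39
step 5: acc = -21
step 6: acc = -12
step 7: acc = -2
step 8: acc = -5
step 9: acc = -23
step 10: acc = -26
step 11: acc = -20
step 12: acc = 0
step 13: acc = 9
step 14: acc = 17
step 15: acc = 9
step 16: acc = -1
The first disagreement with the transcript is at step 9, where the value should be acc = -23.

step 9, acc = -23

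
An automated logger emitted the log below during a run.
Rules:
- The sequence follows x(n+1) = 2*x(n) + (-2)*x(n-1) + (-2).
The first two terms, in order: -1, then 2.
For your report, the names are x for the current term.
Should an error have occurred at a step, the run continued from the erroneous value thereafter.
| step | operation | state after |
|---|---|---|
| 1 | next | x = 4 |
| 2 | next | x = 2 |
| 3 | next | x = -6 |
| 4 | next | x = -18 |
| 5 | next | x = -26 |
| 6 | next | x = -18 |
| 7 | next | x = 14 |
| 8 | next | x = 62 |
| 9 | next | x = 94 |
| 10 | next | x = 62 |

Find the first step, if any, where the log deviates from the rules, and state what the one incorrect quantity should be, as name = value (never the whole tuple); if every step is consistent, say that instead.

Recomputing the run from the initial state:
step 1: x = 4
step 2: x = 2
step 3: x = -6
step 4: x = -18
step 5: x = -26
step 6: x = -18
step 7: x = 14
step 8: x = 62
step 9: x = 94
step 10: x = 62
This matches the log at every step.

no error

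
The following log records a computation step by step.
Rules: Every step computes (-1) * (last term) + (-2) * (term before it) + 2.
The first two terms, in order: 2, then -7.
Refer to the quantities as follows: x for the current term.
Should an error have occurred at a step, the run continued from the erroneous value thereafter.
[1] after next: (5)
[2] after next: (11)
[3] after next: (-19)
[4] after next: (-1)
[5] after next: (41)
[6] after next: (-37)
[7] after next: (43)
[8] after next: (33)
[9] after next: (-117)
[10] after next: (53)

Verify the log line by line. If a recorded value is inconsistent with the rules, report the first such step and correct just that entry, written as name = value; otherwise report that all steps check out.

Recomputing the run from the initial state:
step 1: x = 5
step 2: x = 11
step 3: x = -19
step 4: x = -1
step 5: x = 41
step 6: x = -37
step 7: x = -43
step 8: x = 119
step 9: x = -31
step 10: x = -205
The first disagreement with the log is at step 7, where the value should be x = -43.

step 7, x = -43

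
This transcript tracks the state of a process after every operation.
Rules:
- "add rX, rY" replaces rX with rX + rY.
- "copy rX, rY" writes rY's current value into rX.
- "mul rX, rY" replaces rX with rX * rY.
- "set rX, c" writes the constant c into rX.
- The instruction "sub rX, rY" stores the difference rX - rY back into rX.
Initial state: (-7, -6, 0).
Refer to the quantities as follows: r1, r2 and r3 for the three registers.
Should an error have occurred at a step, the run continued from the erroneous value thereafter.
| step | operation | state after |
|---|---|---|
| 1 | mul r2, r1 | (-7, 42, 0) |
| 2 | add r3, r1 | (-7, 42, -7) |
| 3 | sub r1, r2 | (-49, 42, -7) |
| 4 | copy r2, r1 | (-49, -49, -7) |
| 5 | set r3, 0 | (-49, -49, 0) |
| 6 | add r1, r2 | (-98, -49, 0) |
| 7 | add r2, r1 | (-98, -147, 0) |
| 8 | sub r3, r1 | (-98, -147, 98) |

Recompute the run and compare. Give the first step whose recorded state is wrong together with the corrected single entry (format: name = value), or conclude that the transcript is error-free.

step 1: r2 = -6 * -7 = 42 -> confirmed correct
step 2: r3 = 0 + -7 = -7 -> same as recorded
step 3: r1 = -7 - 42 = -49 -> verified
step 4: r2 = -49 -> consistent with the transcript
step 5: r3 = 0 -> no discrepancy
step 6: r1 = -49 + -49 = -98 -> matches
step 7: r2 = -49 + -98 = -147 -> exactly as logged
step 8: r3 = 0 - -98 = 98 -> verified
Each recorded entry agrees with the recomputation.

no error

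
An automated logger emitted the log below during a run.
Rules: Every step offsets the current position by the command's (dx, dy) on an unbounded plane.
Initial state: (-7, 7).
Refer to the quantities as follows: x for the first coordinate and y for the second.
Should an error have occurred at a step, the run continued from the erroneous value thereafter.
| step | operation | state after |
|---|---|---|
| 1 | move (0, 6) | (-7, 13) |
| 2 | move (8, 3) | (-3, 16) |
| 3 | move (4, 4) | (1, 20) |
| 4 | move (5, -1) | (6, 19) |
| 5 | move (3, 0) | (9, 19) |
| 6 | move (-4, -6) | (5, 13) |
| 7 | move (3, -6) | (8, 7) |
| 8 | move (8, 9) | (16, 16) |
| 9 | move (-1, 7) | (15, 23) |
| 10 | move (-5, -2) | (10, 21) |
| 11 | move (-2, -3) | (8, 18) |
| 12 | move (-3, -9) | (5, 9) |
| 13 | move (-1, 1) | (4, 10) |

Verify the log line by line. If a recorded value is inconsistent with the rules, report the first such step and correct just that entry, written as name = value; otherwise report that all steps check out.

Recomputing the run from the initial state:
step 1: x = -7, y = 13
step 2: x = 1, y = 16
step 3: x = 5, y = 20
step 4: x = 10, y = 19
step 5: x = 13, y = 19
step 6: x = 9, y = 13
step 7: x = 12, y = 7
step 8: x = 20, y = 16
step 9: x = 19, y = 23
step 10: x = 14, y = 21
step 11: x = 12, y = 18
step 12: x = 9, y = 9
step 13: x = 8, y = 10
The first disagreement with the log is at step 2, where the value should be x = 1.

step 2, x = 1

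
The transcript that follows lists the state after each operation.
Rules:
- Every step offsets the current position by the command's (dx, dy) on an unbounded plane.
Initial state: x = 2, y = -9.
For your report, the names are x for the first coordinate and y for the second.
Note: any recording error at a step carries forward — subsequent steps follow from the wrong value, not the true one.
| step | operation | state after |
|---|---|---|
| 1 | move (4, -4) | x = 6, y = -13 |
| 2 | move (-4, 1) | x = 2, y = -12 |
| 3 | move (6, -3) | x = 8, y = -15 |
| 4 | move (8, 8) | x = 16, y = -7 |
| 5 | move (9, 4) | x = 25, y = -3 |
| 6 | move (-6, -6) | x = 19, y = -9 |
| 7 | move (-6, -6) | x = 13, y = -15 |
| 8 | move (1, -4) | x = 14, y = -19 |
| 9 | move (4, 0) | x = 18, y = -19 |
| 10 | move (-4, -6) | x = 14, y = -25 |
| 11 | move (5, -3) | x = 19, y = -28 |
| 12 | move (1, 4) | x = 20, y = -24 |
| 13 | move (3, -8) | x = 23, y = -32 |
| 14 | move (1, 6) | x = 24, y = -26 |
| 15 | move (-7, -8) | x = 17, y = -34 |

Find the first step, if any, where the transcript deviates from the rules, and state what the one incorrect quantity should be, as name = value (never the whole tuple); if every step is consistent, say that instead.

no error

Recomputing the run from the initial state:
step 1: x = 6, y = -13
step 2: x = 2, y = -12
step 3: x = 8, y = -15
step 4: x = 16, y = -7
step 5: x = 25, y = -3
step 6: x = 19, y = -9
step 7: x = 13, y = -15
step 8: x = 14, y = -19
step 9: x = 18, y = -19
step 10: x = 14, y = -25
step 11: x = 19, y = -28
step 12: x = 20, y = -24
step 13: x = 23, y = -32
step 14: x = 24, y = -26
step 15: x = 17, y = -34
This matches the transcript at every step.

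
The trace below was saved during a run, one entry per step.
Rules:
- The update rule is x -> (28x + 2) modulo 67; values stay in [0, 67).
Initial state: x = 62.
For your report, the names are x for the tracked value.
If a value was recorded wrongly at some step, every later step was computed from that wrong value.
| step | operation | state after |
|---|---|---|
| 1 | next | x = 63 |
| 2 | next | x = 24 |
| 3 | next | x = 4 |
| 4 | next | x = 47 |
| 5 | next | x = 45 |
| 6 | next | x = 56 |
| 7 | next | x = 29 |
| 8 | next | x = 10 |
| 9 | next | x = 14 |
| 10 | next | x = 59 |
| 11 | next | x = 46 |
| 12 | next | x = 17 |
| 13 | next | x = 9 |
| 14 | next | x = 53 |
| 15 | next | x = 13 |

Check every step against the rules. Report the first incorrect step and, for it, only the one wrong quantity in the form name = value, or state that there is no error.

Recomputing the run from the initial state:
step 1: x = 63
step 2: x = 24
step 3: x = 4
step 4: x = 47
step 5: x = 45
step 6: x = 56
step 7: x = 29
step 8: x = 10
step 9: x = 14
step 10: x = 59
step 11: x = 46
step 12: x = 17
step 13: x = 9
step 14: x = 53
step 15: x = 12
The first disagreement with the trace is at step 15, where the value should be x = 12.

step 15, x = 12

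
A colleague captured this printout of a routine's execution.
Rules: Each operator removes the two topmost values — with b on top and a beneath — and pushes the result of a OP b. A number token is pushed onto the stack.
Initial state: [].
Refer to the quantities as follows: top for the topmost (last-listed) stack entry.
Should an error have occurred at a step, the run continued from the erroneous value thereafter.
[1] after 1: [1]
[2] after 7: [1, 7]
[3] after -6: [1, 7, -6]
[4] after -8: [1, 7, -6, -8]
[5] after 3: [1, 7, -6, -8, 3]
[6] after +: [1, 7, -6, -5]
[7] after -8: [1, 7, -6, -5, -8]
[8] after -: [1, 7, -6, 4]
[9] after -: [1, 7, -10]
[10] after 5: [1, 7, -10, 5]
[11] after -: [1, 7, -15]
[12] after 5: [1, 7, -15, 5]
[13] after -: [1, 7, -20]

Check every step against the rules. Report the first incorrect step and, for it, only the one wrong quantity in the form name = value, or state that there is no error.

1. push 1: top = 1 (exactly as logged)
2. push 7: top = 7 (matches)
3. push -6: top = -6 (verified)
4. push -8: top = -8 (same as recorded)
5. push 3: top = 3 (checks out)
6. -8 + 3 = -5 (consistent with the printout)
7. push -8: top = -8 (checks out)
8. -5 - -8 = 3 (first mismatch against the printout)
That makes step 8 the first incorrect line — top = 3 is what it should show.

step 8, top = 3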